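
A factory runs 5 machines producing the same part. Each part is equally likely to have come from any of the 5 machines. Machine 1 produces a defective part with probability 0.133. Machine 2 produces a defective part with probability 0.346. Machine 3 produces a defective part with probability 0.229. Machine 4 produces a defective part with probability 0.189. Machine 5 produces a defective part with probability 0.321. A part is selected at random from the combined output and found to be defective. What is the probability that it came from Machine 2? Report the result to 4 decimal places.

Tabulate prior·likelihood by source: [1] prior 0.2, lik 0.133, product 0.02660; [2] prior 0.2, lik 0.346, product 0.06920; [3] prior 0.2, lik 0.229, product 0.04580; [4] prior 0.2, lik 0.189, product 0.03780; [5] prior 0.2, lik 0.321, product 0.06420.
Normalizing constant = 0.24360; the posterior for Machine 2 is its product over the sum, 0.06920/0.24360 = 0.2841.

Posterior probability ≈ 0.2841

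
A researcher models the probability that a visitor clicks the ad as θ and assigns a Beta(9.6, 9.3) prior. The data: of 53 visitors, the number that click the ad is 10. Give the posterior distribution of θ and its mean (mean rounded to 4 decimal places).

Posterior: Beta(19.6, 52.3); mean ≈ 0.2726

The binomial likelihood is conjugate to the Beta prior: with 10 successes and 43 failures, the posterior is Beta(9.6+10, 9.3+43) = Beta(19.6, 52.3).
Posterior mean = α/(α+β) = 19.6/71.9 = 0.2726.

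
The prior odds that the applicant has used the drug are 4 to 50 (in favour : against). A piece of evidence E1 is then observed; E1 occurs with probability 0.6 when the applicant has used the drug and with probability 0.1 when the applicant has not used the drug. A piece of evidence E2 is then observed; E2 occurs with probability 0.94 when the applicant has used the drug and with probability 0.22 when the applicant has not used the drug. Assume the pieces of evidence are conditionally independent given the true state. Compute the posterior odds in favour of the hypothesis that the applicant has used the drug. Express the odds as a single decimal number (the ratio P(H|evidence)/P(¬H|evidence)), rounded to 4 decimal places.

Prior odds = 4/50 = 0.080000. In log-odds, ln(0.080000) = -2.5257.
Add log likelihood ratios: ln(6.0000) + ln(4.2727) = 3.2440.
Posterior log-odds = 0.71828, so posterior odds = exp(0.71828) = 2.0509.

Posterior odds ≈ 2.0509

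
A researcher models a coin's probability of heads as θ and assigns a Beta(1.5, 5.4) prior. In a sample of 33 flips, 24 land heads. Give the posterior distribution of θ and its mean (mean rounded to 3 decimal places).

Observing 24 successes and 9 failures updates Beta(1.5, 5.4) by adding the success and failure counts to the two shape parameters: α = 1.5+24 = 25.5, β = 5.4+9 = 14.4.
E[θ | data] = 25.5/(25.5+14.4) = 0.639.

Posterior: Beta(25.5, 14.4); mean ≈ 0.639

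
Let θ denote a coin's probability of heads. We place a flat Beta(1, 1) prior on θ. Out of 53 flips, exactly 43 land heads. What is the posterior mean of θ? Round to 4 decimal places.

Posterior mean ≈ 0.8000

The binomial likelihood is conjugate to the Beta prior: with 43 successes and 10 failures, the posterior is Beta(1+43, 1+10) = Beta(44, 11).
Posterior mean = α/(α+β) = 44/55 = 0.8000.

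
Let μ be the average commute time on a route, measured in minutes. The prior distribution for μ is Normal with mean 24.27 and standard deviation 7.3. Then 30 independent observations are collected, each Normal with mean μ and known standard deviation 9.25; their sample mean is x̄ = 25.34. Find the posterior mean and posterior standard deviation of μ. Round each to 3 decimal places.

With known σ, the Normal prior is conjugate. Weight on the data is w = (n/σ²)/(n/σ² + 1/τ₀²) = 0.350621/(0.350621+0.0187652) = 0.94920.
Posterior mean = w·x̄ + (1−w)·μ₀ = 0.94920·25.34 + 0.050801·24.27 = 25.286. Posterior variance = 1/(0.350621+0.0187652) = 2.70719, so SD = 1.645.

Posterior mean ≈ 25.286; posterior SD ≈ 1.645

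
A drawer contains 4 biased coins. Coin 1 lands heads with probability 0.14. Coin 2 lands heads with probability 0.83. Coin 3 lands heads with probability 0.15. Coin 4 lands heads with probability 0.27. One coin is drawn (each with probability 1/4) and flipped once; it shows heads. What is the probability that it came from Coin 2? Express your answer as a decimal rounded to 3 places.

Posterior probability ≈ 0.597

Tabulate prior·likelihood by source: [1] prior 0.25, lik 0.14, product 0.03500; [2] prior 0.25, lik 0.83, product 0.2075; [3] prior 0.25, lik 0.15, product 0.03750; [4] prior 0.25, lik 0.27, product 0.06750.
Normalizing constant = 0.34750; the posterior for Coin 2 is its product over the sum, 0.2075/0.34750 = 0.597.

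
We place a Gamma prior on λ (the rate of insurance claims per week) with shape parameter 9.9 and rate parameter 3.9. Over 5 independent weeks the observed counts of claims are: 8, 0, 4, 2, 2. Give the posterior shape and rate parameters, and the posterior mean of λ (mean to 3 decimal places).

Posterior: Gamma(shape=25.9, rate=8.9); mean ≈ 2.910

The Poisson likelihood adds the total count to the shape and the number of exposure periods to the rate. Here ∑xᵢ = 16 and n = 5, so shape 9.9→25.9 and rate 3.9→8.9.
E[λ | data] = 25.9/8.9 = 2.910.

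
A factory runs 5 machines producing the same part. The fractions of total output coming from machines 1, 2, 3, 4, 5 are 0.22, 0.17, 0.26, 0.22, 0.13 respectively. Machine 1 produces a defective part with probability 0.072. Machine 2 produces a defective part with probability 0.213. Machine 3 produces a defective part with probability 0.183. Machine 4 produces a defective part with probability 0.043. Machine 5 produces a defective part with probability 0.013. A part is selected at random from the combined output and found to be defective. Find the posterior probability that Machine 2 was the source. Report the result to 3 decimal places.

Posterior probability ≈ 0.327

Tabulate prior·likelihood by source: [1] prior 0.22, lik 0.072, product 0.01584; [2] prior 0.17, lik 0.213, product 0.03621; [3] prior 0.26, lik 0.183, product 0.04758; [4] prior 0.22, lik 0.043, product 0.009460; [5] prior 0.13, lik 0.013, product 0.001690.
Normalizing constant = 0.11078; the posterior for Machine 2 is its product over the sum, 0.03621/0.11078 = 0.327.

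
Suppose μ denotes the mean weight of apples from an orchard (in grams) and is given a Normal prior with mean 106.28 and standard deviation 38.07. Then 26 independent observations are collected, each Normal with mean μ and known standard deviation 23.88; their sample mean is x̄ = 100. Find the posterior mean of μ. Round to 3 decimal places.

Posterior mean ≈ 100.094

Prior precision 1/τ₀² = 1/38.07² = 0.00068998; data precision n/σ² = 26/23.88² = 0.0455937.
Posterior precision = 0.00068998 + 0.0455937 = 0.0462837.
Posterior mean = (0.00068998·106.28 + 0.0455937·100) / 0.0462837 = 100.094.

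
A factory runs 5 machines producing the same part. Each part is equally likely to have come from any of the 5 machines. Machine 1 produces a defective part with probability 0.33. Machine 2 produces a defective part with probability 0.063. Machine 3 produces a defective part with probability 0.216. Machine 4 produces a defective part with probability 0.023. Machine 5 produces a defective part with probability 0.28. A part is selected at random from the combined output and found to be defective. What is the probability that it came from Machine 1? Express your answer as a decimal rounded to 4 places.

Tabulate prior·likelihood by source: [1] prior 0.2, lik 0.33, product 0.06600; [2] prior 0.2, lik 0.063, product 0.01260; [3] prior 0.2, lik 0.216, product 0.04320; [4] prior 0.2, lik 0.023, product 0.004600; [5] prior 0.2, lik 0.28, product 0.05600.
Normalizing constant = 0.18240; the posterior for Machine 1 is its product over the sum, 0.06600/0.18240 = 0.3618.

Posterior probability ≈ 0.3618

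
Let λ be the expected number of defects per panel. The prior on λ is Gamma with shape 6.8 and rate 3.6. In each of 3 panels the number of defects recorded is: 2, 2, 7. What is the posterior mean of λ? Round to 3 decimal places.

The Poisson likelihood adds the total count to the shape and the number of exposure periods to the rate. Here ∑xᵢ = 11 and n = 3, so shape 6.8→17.8 and rate 3.6→6.6.
E[λ | data] = 17.8/6.6 = 2.697.

Posterior mean ≈ 2.697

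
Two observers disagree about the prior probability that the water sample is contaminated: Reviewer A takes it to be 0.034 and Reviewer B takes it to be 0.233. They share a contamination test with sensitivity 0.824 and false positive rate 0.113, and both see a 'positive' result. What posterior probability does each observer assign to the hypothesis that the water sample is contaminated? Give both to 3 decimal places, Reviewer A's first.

Reviewer A: 0.204; Reviewer B: 0.689

The likelihood ratio for a 'positive' result is 0.824/0.113 = 7.2920.
Reviewer A: prior odds 0.034/0.966 = 0.035197; posterior odds 0.25666; posterior probability 0.204.
Reviewer B: prior odds 0.233/0.767 = 0.30378; posterior odds 2.2152; posterior probability 0.689.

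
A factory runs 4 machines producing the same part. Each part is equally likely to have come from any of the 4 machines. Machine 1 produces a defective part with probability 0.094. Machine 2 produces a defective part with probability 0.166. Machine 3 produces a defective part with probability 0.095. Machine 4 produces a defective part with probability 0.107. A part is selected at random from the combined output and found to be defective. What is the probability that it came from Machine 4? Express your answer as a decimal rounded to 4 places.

Tabulate prior·likelihood by source: [1] prior 0.25, lik 0.094, product 0.02350; [2] prior 0.25, lik 0.166, product 0.04150; [3] prior 0.25, lik 0.095, product 0.02375; [4] prior 0.25, lik 0.107, product 0.02675.
Normalizing constant = 0.11550; the posterior for Machine 4 is its product over the sum, 0.02675/0.11550 = 0.2316.

Posterior probability ≈ 0.2316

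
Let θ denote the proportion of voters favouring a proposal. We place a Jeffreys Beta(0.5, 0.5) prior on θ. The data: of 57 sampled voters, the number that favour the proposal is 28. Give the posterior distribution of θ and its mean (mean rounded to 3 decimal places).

Posterior: Beta(28.5, 29.5); mean ≈ 0.491

Observing 28 successes and 29 failures updates Beta(0.5, 0.5) by adding the success and failure counts to the two shape parameters: α = 0.5+28 = 28.5, β = 0.5+29 = 29.5.
Posterior mean = α/(α+β) = 28.5/58 = 0.491.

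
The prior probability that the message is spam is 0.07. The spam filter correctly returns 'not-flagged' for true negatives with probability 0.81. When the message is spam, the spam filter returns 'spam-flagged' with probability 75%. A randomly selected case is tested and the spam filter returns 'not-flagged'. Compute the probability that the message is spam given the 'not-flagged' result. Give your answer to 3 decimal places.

P(H | E) ≈ 0.023

Let H be the event that the message is spam. P(H) = 0.07, so P(¬H) = 0.93. With E the 'not-flagged' result, P(E|H) = 0.25 and P(E|¬H) = 0.81.
P(E) = 0.25·0.07 + 0.81·0.93 = 0.017500 + 0.75330 = 0.77080.
By Bayes' theorem, P(H|E) = 0.017500 / 0.77080 = 0.023.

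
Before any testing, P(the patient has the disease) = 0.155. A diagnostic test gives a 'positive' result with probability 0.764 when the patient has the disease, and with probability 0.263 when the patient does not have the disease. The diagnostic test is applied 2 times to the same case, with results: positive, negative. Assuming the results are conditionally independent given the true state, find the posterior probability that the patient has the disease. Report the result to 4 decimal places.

Posterior P(H) ≈ 0.1458

With H the event that the patient has the disease, the joint likelihood of the observed sequence is P(data|H) = 0.764·0.236 = 0.18030 and P(data|¬H) = 0.263·0.737 = 0.19383.
Bayes: P(H|data) = 0.155·0.18030 / (0.155·0.18030 + 0.845·0.19383) = 0.027947/0.19173 = 0.1458.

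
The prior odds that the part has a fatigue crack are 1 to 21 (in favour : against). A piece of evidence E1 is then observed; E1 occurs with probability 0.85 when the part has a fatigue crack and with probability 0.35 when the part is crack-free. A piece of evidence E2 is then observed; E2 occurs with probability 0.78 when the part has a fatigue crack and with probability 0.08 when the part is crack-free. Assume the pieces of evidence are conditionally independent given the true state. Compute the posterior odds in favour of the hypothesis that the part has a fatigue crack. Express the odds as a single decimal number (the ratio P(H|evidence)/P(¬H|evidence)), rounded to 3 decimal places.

Posterior odds ≈ 1.128

Prior odds = 1/21 = 0.047619.
Likelihood ratio for E1 = 0.85/0.35 = 2.4286.
Likelihood ratio for E2 = 0.78/0.08 = 9.7500.
Posterior odds = prior odds × LR₁ × LR₂ = 1.1276.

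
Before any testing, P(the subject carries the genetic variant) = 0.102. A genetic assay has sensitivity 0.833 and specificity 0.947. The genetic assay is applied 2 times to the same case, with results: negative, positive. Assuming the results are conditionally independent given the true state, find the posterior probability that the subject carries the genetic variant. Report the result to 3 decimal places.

Let H be the event that the subject carries the genetic variant; start with P(H) = 0.102. P('positive'|H) = 0.833, P('positive'|¬H) = 0.053.
Update on result 1 ('negative'): P(H) ← 0.167·0.1020 / (0.167·0.1020 + 0.947·0.8980) = 0.017034/0.86744 = 0.0196.
Update on result 2 ('positive'): P(H) ← 0.833·0.0196 / (0.833·0.0196 + 0.053·0.9804) = 0.016358/0.068317 = 0.2394.

Posterior P(H) ≈ 0.239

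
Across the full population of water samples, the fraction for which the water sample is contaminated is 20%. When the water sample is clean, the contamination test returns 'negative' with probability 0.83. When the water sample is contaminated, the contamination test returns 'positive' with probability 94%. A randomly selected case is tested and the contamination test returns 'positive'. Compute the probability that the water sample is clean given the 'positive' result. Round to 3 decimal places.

P(¬H | E) ≈ 0.420

Let H be the event that the water sample is contaminated. P(H) = 0.2, so P(¬H) = 0.8. With E the 'positive' result, P(E|H) = 0.94 and P(E|¬H) = 0.17.
P(E) = 0.94·0.2 + 0.17·0.8 = 0.18800 + 0.13600 = 0.32400.
By Bayes' theorem, P(H|E) = 0.18800 / 0.32400 = 0.580. Hence P(¬H|E) = 1 − 0.580 = 0.420.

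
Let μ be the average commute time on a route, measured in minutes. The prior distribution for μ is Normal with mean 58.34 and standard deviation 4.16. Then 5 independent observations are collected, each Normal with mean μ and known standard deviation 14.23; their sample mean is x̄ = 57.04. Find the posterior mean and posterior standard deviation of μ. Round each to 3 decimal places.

Posterior mean ≈ 57.951; posterior SD ≈ 3.482

Prior precision 1/τ₀² = 1/4.16² = 0.0577848; data precision n/σ² = 5/14.23² = 0.0246922.
Posterior precision = 0.0577848 + 0.0246922 = 0.0824770, giving posterior SD = 1/√0.0824770 = 3.482.
Posterior mean = (0.0577848·58.34 + 0.0246922·57.04) / 0.0824770 = 57.951.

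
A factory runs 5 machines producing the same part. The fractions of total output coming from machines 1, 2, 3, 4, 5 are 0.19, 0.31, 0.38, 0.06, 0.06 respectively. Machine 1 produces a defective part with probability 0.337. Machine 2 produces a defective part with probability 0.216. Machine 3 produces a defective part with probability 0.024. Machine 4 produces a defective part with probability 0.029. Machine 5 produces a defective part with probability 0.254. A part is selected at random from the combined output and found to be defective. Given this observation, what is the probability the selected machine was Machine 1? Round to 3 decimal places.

Posterior probability ≈ 0.408

Tabulate prior·likelihood by source: [1] prior 0.19, lik 0.337, product 0.06403; [2] prior 0.31, lik 0.216, product 0.06696; [3] prior 0.38, lik 0.024, product 0.009120; [4] prior 0.06, lik 0.029, product 0.001740; [5] prior 0.06, lik 0.254, product 0.01524.
Normalizing constant = 0.15709; the posterior for Machine 1 is its product over the sum, 0.06403/0.15709 = 0.408.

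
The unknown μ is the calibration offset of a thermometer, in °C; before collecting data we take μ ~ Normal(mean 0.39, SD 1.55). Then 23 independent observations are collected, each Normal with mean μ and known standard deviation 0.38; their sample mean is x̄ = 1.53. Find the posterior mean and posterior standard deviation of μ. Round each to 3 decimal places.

Prior precision 1/τ₀² = 1/1.55² = 0.416233; data precision n/σ² = 23/0.38² = 159.280.
Posterior precision = 0.416233 + 159.280 = 159.696, giving posterior SD = 1/√159.696 = 0.079.
Posterior mean = (0.416233·0.39 + 159.280·1.53) / 159.696 = 1.527.

Posterior mean ≈ 1.527; posterior SD ≈ 0.079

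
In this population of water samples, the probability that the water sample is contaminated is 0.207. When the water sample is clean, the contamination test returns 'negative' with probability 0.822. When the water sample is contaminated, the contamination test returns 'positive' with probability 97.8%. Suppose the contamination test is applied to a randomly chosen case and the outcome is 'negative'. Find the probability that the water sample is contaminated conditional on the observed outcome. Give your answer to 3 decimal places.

Write H for 'the water sample is contaminated'. Prior odds H:¬H = 0.207/0.793 = 0.26103. For the 'negative' outcome, the likelihood ratio is 0.022/0.822 = 0.026764.
Posterior odds = 0.26103 × 0.026764 = 0.0069863, so P(H|E) = 0.0069863/(1+0.0069863) = 0.007.

P(H | E) ≈ 0.007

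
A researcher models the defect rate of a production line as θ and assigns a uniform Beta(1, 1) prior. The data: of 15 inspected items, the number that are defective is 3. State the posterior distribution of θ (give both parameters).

Posterior: Beta(4, 13)

Observing 3 successes and 12 failures updates Beta(1, 1) by adding the success and failure counts to the two shape parameters: α = 1+3 = 4, β = 1+12 = 13.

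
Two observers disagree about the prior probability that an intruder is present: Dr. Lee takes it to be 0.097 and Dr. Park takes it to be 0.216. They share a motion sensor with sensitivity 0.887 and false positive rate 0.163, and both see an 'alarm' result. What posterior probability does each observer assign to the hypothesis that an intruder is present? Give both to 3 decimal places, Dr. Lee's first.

The likelihood ratio for an 'alarm' result is 0.887/0.163 = 5.4417.
Dr. Lee: prior odds 0.097/0.903 = 0.10742; posterior odds 0.58455; posterior probability 0.369.
Dr. Park: prior odds 0.216/0.784 = 0.27551; posterior odds 1.4992; posterior probability 0.600.

Dr. Lee: 0.369; Dr. Park: 0.600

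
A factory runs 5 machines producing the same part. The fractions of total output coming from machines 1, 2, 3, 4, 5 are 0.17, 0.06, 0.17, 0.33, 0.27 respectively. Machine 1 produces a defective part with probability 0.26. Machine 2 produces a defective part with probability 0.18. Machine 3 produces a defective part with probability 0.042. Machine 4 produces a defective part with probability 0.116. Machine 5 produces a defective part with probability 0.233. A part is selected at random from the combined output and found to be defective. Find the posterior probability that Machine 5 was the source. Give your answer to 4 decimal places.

Tabulate prior·likelihood by source: [1] prior 0.17, lik 0.26, product 0.04420; [2] prior 0.06, lik 0.18, product 0.01080; [3] prior 0.17, lik 0.042, product 0.007140; [4] prior 0.33, lik 0.116, product 0.03828; [5] prior 0.27, lik 0.233, product 0.06291.
Normalizing constant = 0.16333; the posterior for Machine 5 is its product over the sum, 0.06291/0.16333 = 0.3852.

Posterior probability ≈ 0.3852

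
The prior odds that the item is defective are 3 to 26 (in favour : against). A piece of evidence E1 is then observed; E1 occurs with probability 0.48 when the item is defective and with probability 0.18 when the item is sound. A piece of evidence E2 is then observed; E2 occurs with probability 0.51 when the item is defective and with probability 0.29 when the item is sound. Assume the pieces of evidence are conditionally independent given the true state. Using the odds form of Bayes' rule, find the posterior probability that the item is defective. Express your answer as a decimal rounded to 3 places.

Prior odds = 3/26 = 0.11538. In log-odds, ln(0.11538) = -2.1595.
Add log likelihood ratios: ln(2.6667) + ln(1.7586) = 1.5454.
Posterior log-odds = -0.61413, so posterior odds = exp(-0.61413) = 0.54111. Converting, P(H|E) = 0.54111/1.5411 = 0.351.

Posterior probability ≈ 0.351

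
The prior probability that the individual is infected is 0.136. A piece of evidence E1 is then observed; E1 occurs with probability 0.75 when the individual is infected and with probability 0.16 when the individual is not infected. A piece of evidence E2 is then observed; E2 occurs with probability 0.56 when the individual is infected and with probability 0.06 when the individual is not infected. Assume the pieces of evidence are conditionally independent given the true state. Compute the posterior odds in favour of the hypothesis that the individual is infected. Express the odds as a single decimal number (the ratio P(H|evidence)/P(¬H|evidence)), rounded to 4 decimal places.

Prior odds = 0.136/(1−0.136) = 0.15741. In log-odds, ln(0.15741) = -1.8489.
Add log likelihood ratios: ln(4.6875) + ln(9.3333) = 3.7785.
Posterior log-odds = 1.9296, so posterior odds = exp(1.9296) = 6.8866.

Posterior odds ≈ 6.8866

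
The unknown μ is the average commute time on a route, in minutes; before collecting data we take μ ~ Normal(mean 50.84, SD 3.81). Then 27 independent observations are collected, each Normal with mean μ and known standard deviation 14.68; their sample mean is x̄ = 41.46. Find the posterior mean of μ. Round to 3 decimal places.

Prior precision 1/τ₀² = 1/3.81² = 0.0688890; data precision n/σ² = 27/14.68² = 0.125289.
Posterior precision = 0.0688890 + 0.125289 = 0.194178.
Posterior mean = (0.0688890·50.84 + 0.125289·41.46) / 0.194178 = 44.788.

Posterior mean ≈ 44.788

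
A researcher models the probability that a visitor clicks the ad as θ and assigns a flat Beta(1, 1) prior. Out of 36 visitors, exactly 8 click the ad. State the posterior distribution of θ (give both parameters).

Observing 8 successes and 28 failures updates Beta(1, 1) by adding the success and failure counts to the two shape parameters: α = 1+8 = 9, β = 1+28 = 29.

Posterior: Beta(9, 29)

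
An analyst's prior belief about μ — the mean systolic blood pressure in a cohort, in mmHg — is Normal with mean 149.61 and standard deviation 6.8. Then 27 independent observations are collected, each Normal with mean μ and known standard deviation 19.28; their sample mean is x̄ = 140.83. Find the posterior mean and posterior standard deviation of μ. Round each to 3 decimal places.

Posterior mean ≈ 142.844; posterior SD ≈ 3.257

With known σ, the Normal prior is conjugate. Weight on the data is w = (n/σ²)/(n/σ² + 1/τ₀²) = 0.0726356/(0.0726356+0.0216263) = 0.77057.
Posterior mean = w·x̄ + (1−w)·μ₀ = 0.77057·140.83 + 0.22943·149.61 = 142.844. Posterior variance = 1/(0.0726356+0.0216263) = 10.6087, so SD = 3.257.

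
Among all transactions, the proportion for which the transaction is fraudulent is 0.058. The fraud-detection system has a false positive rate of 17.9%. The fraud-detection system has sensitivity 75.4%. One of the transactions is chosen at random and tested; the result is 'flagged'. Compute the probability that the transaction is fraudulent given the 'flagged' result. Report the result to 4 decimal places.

Write H for 'the transaction is fraudulent'. Prior odds H:¬H = 0.058/0.942 = 0.061571. For the 'flagged' outcome, the likelihood ratio is 0.754/0.179 = 4.2123.
Posterior odds = 0.061571 × 4.2123 = 0.25936, so P(H|E) = 0.25936/(1+0.25936) = 0.2059.

P(H | E) ≈ 0.2059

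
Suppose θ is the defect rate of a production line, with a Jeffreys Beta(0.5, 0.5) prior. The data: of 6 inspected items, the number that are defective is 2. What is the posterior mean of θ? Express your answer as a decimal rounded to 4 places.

Posterior mean ≈ 0.3571

The binomial likelihood is conjugate to the Beta prior: with 2 successes and 4 failures, the posterior is Beta(0.5+2, 0.5+4) = Beta(2.5, 4.5).
E[θ | data] = 2.5/(2.5+4.5) = 0.3571.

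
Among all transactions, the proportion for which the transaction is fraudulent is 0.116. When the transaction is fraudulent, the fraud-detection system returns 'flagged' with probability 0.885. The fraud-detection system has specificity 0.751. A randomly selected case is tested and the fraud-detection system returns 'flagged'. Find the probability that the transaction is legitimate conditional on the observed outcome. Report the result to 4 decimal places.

Write H for 'the transaction is fraudulent'. Prior odds H:¬H = 0.116/0.884 = 0.13122. For the 'flagged' outcome, the likelihood ratio is 0.885/0.249 = 3.5542.
Posterior odds = 0.13122 × 3.5542 = 0.46639, so P(H|E) = 0.46639/(1+0.46639) = 0.3181. Then P(¬H|E) = 1 − 0.3181 = 0.6819.

P(¬H | E) ≈ 0.6819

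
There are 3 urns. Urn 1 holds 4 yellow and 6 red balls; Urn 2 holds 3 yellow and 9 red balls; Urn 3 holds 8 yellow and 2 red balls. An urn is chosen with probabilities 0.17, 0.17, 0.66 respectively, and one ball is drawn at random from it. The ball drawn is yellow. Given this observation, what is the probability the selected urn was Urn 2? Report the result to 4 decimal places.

Posterior probability ≈ 0.0666

P(yellow|Urn 1) = 0.4; P(yellow|Urn 2) = 0.25; P(yellow|Urn 3) = 0.8.
Prior × likelihood for each source: 0.17·0.4=0.06800, 0.17·0.25=0.04250, 0.66·0.8=0.5280. Summing gives P(yellow) = 0.63850.
P(Urn 2 | yellow) = 0.04250 / 0.63850 = 0.0666.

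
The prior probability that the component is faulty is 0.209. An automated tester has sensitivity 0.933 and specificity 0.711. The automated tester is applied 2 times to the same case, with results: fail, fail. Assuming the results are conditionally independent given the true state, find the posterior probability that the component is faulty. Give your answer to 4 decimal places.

Posterior P(H) ≈ 0.7336

With H the event that the component is faulty, the joint likelihood of the observed sequence is P(data|H) = 0.933·0.933 = 0.87049 and P(data|¬H) = 0.289·0.289 = 0.083521.
Bayes: P(H|data) = 0.209·0.87049 / (0.209·0.87049 + 0.791·0.083521) = 0.18193/0.24800 = 0.7336.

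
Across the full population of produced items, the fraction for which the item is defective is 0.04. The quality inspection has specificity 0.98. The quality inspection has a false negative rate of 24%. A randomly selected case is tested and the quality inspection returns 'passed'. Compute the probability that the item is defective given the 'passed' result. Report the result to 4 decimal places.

Write H for 'the item is defective'. Prior odds H:¬H = 0.04/0.96 = 0.041667. For the 'passed' outcome, the likelihood ratio is 0.24/0.98 = 0.24490.
Posterior odds = 0.041667 × 0.24490 = 0.010204, so P(H|E) = 0.010204/(1+0.010204) = 0.0101.

P(H | E) ≈ 0.0101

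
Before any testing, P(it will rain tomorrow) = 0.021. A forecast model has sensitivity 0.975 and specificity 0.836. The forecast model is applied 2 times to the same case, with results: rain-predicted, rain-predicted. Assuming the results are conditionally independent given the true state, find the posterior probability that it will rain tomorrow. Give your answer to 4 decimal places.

Posterior P(H) ≈ 0.4312

With H the event that it will rain tomorrow, the joint likelihood of the observed sequence is P(data|H) = 0.975·0.975 = 0.95062 and P(data|¬H) = 0.164·0.164 = 0.026896.
Bayes: P(H|data) = 0.021·0.95062 / (0.021·0.95062 + 0.979·0.026896) = 0.019963/0.046294 = 0.4312.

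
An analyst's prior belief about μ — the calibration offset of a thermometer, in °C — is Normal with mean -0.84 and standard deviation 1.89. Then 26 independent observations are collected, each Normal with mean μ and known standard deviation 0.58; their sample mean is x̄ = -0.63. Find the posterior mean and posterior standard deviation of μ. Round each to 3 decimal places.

Posterior mean ≈ -0.631; posterior SD ≈ 0.114

Prior precision 1/τ₀² = 1/1.89² = 0.279947; data precision n/σ² = 26/0.58² = 77.2889.
Posterior precision = 0.279947 + 77.2889 = 77.5689, giving posterior SD = 1/√77.5689 = 0.114.
Posterior mean = (0.279947·-0.84 + 77.2889·-0.63) / 77.5689 = -0.631.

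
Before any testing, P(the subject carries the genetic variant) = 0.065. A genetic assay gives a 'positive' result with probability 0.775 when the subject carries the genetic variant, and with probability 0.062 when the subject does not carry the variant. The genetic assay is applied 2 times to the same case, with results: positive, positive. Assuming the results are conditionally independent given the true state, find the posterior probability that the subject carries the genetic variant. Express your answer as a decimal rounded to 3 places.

Posterior P(H) ≈ 0.916

With H the event that the subject carries the genetic variant, the joint likelihood of the observed sequence is P(data|H) = 0.775·0.775 = 0.60063 and P(data|¬H) = 0.062·0.062 = 0.0038440.
Bayes: P(H|data) = 0.065·0.60063 / (0.065·0.60063 + 0.935·0.0038440) = 0.039041/0.042635 = 0.9157.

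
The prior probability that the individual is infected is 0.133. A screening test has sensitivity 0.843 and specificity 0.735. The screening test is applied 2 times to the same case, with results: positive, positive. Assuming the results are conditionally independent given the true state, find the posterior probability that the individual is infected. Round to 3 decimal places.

Let H be the event that the individual is infected; start with P(H) = 0.133. P('positive'|H) = 0.843, P('positive'|¬H) = 0.265.
Update on result 1 ('positive'): P(H) ← 0.843·0.1330 / (0.843·0.1330 + 0.265·0.8670) = 0.11212/0.34187 = 0.3280.
Update on result 2 ('positive'): P(H) ← 0.843·0.3280 / (0.843·0.3280 + 0.265·0.6720) = 0.27647/0.45456 = 0.6082.

Posterior P(H) ≈ 0.608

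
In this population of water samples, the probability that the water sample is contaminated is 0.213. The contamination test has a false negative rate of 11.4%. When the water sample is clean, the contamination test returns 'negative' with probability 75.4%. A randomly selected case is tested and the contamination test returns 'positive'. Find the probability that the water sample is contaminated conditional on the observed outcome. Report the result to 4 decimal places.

P(H | E) ≈ 0.4936

Let H be the event that the water sample is contaminated. P(H) = 0.213, so P(¬H) = 0.787. With E the 'positive' result, P(E|H) = 0.886 and P(E|¬H) = 0.246.
P(E) = 0.886·0.213 + 0.246·0.787 = 0.18872 + 0.19360 = 0.38232.
By Bayes' theorem, P(H|E) = 0.18872 / 0.38232 = 0.4936.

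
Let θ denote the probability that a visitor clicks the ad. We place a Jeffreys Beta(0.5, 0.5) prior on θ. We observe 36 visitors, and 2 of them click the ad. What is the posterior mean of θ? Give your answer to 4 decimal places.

Observing 2 successes and 34 failures updates Beta(0.5, 0.5) by adding the success and failure counts to the two shape parameters: α = 0.5+2 = 2.5, β = 0.5+34 = 34.5.
Posterior mean = α/(α+β) = 2.5/37 = 0.0676.

Posterior mean ≈ 0.0676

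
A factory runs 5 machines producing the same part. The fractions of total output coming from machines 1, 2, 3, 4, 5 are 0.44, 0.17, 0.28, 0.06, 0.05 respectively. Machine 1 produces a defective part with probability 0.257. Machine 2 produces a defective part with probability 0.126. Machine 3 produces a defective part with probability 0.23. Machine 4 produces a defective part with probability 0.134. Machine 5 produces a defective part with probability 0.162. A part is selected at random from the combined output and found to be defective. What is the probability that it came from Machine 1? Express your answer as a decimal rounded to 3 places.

Posterior probability ≈ 0.526

Tabulate prior·likelihood by source: [1] prior 0.44, lik 0.257, product 0.1131; [2] prior 0.17, lik 0.126, product 0.02142; [3] prior 0.28, lik 0.23, product 0.06440; [4] prior 0.06, lik 0.134, product 0.008040; [5] prior 0.05, lik 0.162, product 0.008100.
Normalizing constant = 0.21504; the posterior for Machine 1 is its product over the sum, 0.1131/0.21504 = 0.526.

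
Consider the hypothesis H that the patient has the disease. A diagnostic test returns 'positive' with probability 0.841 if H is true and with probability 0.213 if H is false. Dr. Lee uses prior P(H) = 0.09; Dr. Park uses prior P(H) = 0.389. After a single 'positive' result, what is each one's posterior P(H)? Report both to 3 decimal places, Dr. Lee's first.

Dr. Lee: 0.281; Dr. Park: 0.715

The likelihood ratio for a 'positive' result is 0.841/0.213 = 3.9484.
Dr. Lee: prior odds 0.09/0.91 = 0.098901; posterior odds 0.39050; posterior probability 0.281.
Dr. Park: prior odds 0.389/0.611 = 0.63666; posterior odds 2.5138; posterior probability 0.715.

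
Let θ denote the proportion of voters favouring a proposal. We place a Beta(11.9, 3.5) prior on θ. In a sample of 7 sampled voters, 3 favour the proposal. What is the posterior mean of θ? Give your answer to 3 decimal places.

Observing 3 successes and 4 failures updates Beta(11.9, 3.5) by adding the success and failure counts to the two shape parameters: α = 11.9+3 = 14.9, β = 3.5+4 = 7.5.
Posterior mean = α/(α+β) = 14.9/22.4 = 0.665.

Posterior mean ≈ 0.665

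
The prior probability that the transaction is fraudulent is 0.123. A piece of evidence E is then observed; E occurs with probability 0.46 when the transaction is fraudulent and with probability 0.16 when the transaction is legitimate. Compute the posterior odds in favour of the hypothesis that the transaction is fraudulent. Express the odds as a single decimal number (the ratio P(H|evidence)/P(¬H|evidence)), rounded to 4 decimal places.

Posterior odds ≈ 0.4032

Prior odds = 0.123/(1−0.123) = 0.14025. In log-odds, ln(0.14025) = -1.9643.
Add log likelihood ratio: ln(2.8750) = 1.0561.
Posterior log-odds = -0.90827, so posterior odds = exp(-0.90827) = 0.40322.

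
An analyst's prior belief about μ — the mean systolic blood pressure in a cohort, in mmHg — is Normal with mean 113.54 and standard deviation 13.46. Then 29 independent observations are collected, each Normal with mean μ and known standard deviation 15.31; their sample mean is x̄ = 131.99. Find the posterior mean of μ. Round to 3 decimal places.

Prior precision 1/τ₀² = 1/13.46² = 0.00551963; data precision n/σ² = 29/15.31² = 0.123722.
Posterior precision = 0.00551963 + 0.123722 = 0.129242.
Posterior mean = (0.00551963·113.54 + 0.123722·131.99) / 0.129242 = 131.202.

Posterior mean ≈ 131.202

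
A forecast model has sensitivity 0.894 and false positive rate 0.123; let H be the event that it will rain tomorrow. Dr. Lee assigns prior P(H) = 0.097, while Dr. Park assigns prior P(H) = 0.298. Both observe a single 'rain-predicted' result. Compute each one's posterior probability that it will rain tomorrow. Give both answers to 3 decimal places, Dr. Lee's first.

P('+'|H) = 0.894, P('+'|¬H) = 0.123.
Dr. Lee: numerator 0.894·0.097 = 0.086718; evidence = 0.086718+0.123·0.903 = 0.19779; posterior = 0.438.
Dr. Park: numerator 0.894·0.298 = 0.26641; evidence = 0.26641+0.123·0.702 = 0.35276; posterior = 0.755.

Dr. Lee: 0.438; Dr. Park: 0.755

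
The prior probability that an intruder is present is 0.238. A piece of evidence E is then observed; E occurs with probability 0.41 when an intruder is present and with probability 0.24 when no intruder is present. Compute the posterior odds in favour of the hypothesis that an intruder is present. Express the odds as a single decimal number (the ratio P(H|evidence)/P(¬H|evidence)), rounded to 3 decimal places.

Posterior odds ≈ 0.534

Prior odds = 0.238/(1−0.238) = 0.31234.
Likelihood ratio for E = 0.41/0.24 = 1.7083.
Posterior odds = prior odds × LR = 0.53357.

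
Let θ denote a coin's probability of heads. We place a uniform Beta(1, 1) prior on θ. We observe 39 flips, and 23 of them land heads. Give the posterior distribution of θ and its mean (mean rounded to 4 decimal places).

Observing 23 successes and 16 failures updates Beta(1, 1) by adding the success and failure counts to the two shape parameters: α = 1+23 = 24, β = 1+16 = 17.
E[θ | data] = 24/(24+17) = 0.5854.

Posterior: Beta(24, 17); mean ≈ 0.5854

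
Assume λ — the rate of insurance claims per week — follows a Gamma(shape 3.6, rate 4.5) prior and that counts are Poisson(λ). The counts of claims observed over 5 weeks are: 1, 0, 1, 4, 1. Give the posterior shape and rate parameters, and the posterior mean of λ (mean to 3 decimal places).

The Poisson likelihood adds the total count to the shape and the number of exposure periods to the rate. Here ∑xᵢ = 7 and n = 5, so shape 3.6→10.6 and rate 4.5→9.5.
Posterior mean = shape/rate = 10.6/9.5 = 1.116.

Posterior: Gamma(shape=10.6, rate=9.5); mean ≈ 1.116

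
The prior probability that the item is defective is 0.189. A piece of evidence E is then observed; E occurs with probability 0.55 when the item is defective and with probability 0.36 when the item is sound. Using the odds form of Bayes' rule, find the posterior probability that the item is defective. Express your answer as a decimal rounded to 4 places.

Posterior probability ≈ 0.2626

Prior odds = 0.189/(1−0.189) = 0.23305.
Likelihood ratio for E = 0.55/0.36 = 1.5278.
Posterior odds = prior odds × LR = 0.35604.
Posterior probability = odds/(1+odds) = 0.35604/1.3560 = 0.2626.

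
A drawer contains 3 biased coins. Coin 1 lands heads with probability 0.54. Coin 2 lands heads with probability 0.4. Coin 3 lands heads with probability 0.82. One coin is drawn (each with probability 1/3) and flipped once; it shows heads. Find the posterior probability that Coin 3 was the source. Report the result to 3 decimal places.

P(heads|C1) = 0.54; P(heads|C2) = 0.4; P(heads|C3) = 0.82.
Prior × likelihood for each source: 0.333333·0.54=0.1800, 0.333333·0.4=0.1333, 0.333333·0.82=0.2733. Summing gives P(heads) = 0.58667.
P(Coin 3 | heads) = 0.2733 / 0.58667 = 0.466.

Posterior probability ≈ 0.466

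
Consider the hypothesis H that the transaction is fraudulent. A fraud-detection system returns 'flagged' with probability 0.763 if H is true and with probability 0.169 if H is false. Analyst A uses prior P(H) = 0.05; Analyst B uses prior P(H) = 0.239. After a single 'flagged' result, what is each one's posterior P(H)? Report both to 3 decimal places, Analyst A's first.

The likelihood ratio for a 'flagged' result is 0.763/0.169 = 4.5148.
Analyst A: prior odds 0.05/0.95 = 0.052632; posterior odds 0.23762; posterior probability 0.192.
Analyst B: prior odds 0.239/0.761 = 0.31406; posterior odds 1.4179; posterior probability 0.586.

Analyst A: 0.192; Analyst B: 0.586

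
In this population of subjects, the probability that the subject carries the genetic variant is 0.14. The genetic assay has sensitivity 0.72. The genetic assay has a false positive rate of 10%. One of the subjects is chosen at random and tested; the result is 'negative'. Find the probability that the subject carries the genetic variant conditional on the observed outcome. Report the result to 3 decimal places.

Let H be the event that the subject carries the genetic variant. P(H) = 0.14, so P(¬H) = 0.86. With E the 'negative' result, P(E|H) = 0.28 and P(E|¬H) = 0.9.
P(E) = 0.28·0.14 + 0.9·0.86 = 0.039200 + 0.77400 = 0.81320.
By Bayes' theorem, P(H|E) = 0.039200 / 0.81320 = 0.048.

P(H | E) ≈ 0.048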